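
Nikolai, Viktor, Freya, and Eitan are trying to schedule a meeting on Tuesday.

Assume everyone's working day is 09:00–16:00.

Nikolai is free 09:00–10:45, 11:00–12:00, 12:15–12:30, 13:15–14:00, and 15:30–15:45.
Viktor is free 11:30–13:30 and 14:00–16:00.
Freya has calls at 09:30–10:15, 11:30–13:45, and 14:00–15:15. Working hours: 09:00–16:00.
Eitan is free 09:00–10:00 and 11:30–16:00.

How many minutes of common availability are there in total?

15 minutes

Freya free within 09:00–16:00: 09:00–09:30, 10:15–11:30, 13:45–14:00, 15:15–16:00.
Nikolai ∩ Viktor: 11:30–12:00, 12:15–12:30, 13:15–13:30, 15:30–15:45.
Nikolai ∩ Viktor ∩ Freya: 15:30–15:45.
Nikolai ∩ Viktor ∩ Freya ∩ Eitan: 15:30–15:45.
Total common minutes: 15.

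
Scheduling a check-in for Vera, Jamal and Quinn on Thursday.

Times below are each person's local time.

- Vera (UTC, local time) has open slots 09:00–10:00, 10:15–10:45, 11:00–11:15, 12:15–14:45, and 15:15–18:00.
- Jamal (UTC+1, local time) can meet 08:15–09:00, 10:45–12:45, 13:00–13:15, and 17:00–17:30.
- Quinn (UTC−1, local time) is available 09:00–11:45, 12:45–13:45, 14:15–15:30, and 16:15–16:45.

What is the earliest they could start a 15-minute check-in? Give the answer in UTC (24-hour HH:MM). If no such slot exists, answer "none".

10:15

Vera → UTC: 09:00–10:00, 10:15–10:45, 11:00–11:15, 12:15–14:45, 15:15–18:00.
Jamal → UTC: 07:15–08:00, 09:45–11:45, 12:00–12:15, 16:00–16:30.
Quinn → UTC: 10:00–12:45, 13:45–14:45, 15:15–16:30, 17:15–17:45.
Vera ∩ Jamal: 09:45–10:00, 10:15–10:45, 11:00–11:15, 16:00–16:30.
Vera ∩ Jamal ∩ Quinn: 10:15–10:45, 11:00–11:15, 16:00–16:30.
Windows ≥ 15 min: 10:15–10:45, 11:00–11:15, 16:00–16:30.
Earliest such window starts at 10:15.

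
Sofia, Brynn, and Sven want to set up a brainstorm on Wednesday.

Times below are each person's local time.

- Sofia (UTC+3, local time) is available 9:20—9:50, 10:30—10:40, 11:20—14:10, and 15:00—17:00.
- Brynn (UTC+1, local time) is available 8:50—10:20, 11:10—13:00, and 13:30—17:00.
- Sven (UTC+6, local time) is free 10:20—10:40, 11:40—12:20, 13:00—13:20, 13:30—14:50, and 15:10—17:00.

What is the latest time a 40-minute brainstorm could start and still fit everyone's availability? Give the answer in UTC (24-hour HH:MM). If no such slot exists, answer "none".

10:20

Sofia → UTC: 06:20–06:50, 07:30–07:40, 08:20–11:10, 12:00–14:00.
Brynn → UTC: 07:50–09:20, 10:10–12:00, 12:30–16:00.
Sven → UTC: 04:20–04:40, 05:40–06:20, 07:00–07:20, 07:30–08:50, 09:10–11:00.
Sofia ∩ Brynn: 08:20–09:20, 10:10–11:10, 12:30–14:00.
Sofia ∩ Brynn ∩ Sven: 08:20–08:50, 09:10–09:20, 10:10–11:00.
Windows ≥ 40 min: 10:10–11:00.
Latest start in the last window 10:10–11:00 is 11:00 − 40 min = 10:20.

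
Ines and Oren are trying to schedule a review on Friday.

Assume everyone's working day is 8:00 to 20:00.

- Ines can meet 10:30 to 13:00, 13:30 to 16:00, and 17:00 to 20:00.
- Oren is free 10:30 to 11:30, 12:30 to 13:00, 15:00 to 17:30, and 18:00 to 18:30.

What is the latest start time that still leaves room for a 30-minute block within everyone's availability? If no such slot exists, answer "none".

Ines ∩ Oren: 10:30–11:30, 12:30–13:00, 15:00–16:00, 17:00–17:30, 18:00–18:30.
Windows ≥ 30 min: 10:30–11:30, 12:30–13:00, 15:00–16:00, 17:00–17:30, 18:00–18:30.
Latest start in the last window 18:00–18:30 is 18:30 − 30 min = 18:00.

18:00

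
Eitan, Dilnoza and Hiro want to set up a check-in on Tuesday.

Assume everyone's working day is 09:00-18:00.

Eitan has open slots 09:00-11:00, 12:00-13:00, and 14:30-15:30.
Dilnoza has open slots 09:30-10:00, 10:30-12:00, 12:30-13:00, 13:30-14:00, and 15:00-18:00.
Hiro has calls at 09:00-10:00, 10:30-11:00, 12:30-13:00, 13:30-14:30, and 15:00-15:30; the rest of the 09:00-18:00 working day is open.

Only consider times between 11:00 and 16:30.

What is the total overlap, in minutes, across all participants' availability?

0 minutes

Hiro free within 09:00–18:00: 10:00–10:30, 11:00–12:30, 13:00–13:30, 14:30–15:00, 15:30–18:00.
Eitan ∩ Dilnoza: 09:30–10:00, 10:30–11:00, 12:30–13:00, 15:00–15:30.
Eitan ∩ Dilnoza ∩ Hiro: (none).
Restricted to 11:00–16:30: (none).
Total common minutes: 0.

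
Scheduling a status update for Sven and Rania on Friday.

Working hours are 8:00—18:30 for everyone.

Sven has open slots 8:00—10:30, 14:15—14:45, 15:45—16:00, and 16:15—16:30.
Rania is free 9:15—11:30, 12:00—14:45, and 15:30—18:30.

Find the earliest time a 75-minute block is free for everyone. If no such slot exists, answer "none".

Sven ∩ Rania: 09:15–10:30, 14:15–14:45, 15:45–16:00, 16:15–16:30.
Windows ≥ 75 min: 09:15–10:30.
Earliest such window starts at 09:15.

09:15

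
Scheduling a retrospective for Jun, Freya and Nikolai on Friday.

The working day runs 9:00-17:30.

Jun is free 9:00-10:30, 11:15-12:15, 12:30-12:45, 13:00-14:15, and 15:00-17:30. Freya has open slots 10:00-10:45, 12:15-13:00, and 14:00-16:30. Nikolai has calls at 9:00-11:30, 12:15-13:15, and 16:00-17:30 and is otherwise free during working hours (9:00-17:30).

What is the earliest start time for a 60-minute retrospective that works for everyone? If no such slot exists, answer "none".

15:00

Nikolai free within 09:00–17:30: 11:30–12:15, 13:15–16:00.
Jun ∩ Freya: 10:00–10:30, 12:30–12:45, 14:00–14:15, 15:00–16:30.
Jun ∩ Freya ∩ Nikolai: 14:00–14:15, 15:00–16:00.
Windows ≥ 60 min: 15:00–16:00.
Earliest such window starts at 15:00.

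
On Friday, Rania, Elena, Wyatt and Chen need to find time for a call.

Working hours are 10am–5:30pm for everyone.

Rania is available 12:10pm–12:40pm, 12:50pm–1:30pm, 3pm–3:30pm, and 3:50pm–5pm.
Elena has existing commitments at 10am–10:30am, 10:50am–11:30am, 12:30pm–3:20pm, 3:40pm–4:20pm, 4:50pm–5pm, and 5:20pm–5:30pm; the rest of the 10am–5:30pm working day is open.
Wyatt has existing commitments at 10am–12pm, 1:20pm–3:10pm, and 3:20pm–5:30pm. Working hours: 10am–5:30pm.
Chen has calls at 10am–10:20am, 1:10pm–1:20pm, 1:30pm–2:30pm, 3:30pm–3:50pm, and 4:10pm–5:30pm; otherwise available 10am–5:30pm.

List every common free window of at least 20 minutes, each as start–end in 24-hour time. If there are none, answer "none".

Elena free within 10:00–17:30: 10:30–10:50, 11:30–12:30, 15:20–15:40, 16:20–16:50, 17:00–17:20.
Wyatt free within 10:00–17:30: 12:00–13:20, 15:10–15:20.
Chen free within 10:00–17:30: 10:20–13:10, 13:20–13:30, 14:30–15:30, 15:50–16:10.
Rania ∩ Elena: 12:10–12:30, 15:20–15:30, 16:20–16:50.
Rania ∩ Elena ∩ Wyatt: 12:10–12:30.
Rania ∩ Elena ∩ Wyatt ∩ Chen: 12:10–12:30.
Windows ≥ 20 min: 12:10–12:30.

12:10–12:30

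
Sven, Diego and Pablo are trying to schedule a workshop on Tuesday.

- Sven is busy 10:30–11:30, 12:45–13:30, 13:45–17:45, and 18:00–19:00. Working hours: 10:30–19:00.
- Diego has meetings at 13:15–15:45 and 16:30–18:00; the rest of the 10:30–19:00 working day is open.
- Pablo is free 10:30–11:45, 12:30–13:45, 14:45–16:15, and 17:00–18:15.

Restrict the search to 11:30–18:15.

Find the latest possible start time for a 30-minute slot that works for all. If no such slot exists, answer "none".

Sven free within 10:30–19:00: 11:30–12:45, 13:30–13:45, 17:45–18:00.
Diego free within 10:30–19:00: 10:30–13:15, 15:45–16:30, 18:00–19:00.
Sven ∩ Diego: 11:30–12:45.
Sven ∩ Diego ∩ Pablo: 11:30–11:45, 12:30–12:45.
Restricted to 11:30–18:15: 11:30–11:45, 12:30–12:45.
Windows ≥ 30 min: (none).

none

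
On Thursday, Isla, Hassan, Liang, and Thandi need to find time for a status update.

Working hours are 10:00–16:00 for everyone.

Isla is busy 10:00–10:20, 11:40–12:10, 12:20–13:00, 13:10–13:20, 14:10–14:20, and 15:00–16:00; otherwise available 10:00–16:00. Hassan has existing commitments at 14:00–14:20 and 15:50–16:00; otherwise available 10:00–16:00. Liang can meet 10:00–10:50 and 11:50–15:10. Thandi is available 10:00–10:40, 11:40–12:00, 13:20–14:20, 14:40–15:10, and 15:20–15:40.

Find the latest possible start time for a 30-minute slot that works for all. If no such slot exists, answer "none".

Isla free within 10:00–16:00: 10:20–11:40, 12:10–12:20, 13:00–13:10, 13:20–14:10, 14:20–15:00.
Hassan free within 10:00–16:00: 10:00–14:00, 14:20–15:50.
Isla ∩ Hassan: 10:20–11:40, 12:10–12:20, 13:00–13:10, 13:20–14:00, 14:20–15:00.
Isla ∩ Hassan ∩ Liang: 10:20–10:50, 12:10–12:20, 13:00–13:10, 13:20–14:00, 14:20–15:00.
Isla ∩ Hassan ∩ Liang ∩ Thandi: 10:20–10:40, 13:20–14:00, 14:40–15:00.
Windows ≥ 30 min: 13:20–14:00.
Latest start in the last window 13:20–14:00 is 14:00 − 30 min = 13:30.

13:30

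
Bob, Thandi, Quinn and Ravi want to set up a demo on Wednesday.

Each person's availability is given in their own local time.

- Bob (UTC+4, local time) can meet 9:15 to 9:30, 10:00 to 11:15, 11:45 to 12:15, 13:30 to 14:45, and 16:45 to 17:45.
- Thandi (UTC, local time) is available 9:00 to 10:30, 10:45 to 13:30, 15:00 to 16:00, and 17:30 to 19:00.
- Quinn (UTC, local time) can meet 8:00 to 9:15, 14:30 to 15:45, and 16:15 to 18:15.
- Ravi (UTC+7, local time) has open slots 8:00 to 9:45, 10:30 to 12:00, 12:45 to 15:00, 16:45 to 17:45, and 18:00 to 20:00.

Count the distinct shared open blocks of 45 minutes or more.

0

Bob → UTC: 05:15–05:30, 06:00–07:15, 07:45–08:15, 09:30–10:45, 12:45–13:45.
Thandi → UTC: 09:00–10:30, 10:45–13:30, 15:00–16:00, 17:30–19:00.
Quinn → UTC: 08:00–09:15, 14:30–15:45, 16:15–18:15.
Ravi → UTC: 01:00–02:45, 03:30–05:00, 05:45–08:00, 09:45–10:45, 11:00–13:00.
Bob ∩ Thandi: 09:30–10:30, 12:45–13:30.
Bob ∩ Thandi ∩ Quinn: (none).
Bob ∩ Thandi ∩ Quinn ∩ Ravi: (none).
Windows ≥ 45 min: (none).
That's 0 windows.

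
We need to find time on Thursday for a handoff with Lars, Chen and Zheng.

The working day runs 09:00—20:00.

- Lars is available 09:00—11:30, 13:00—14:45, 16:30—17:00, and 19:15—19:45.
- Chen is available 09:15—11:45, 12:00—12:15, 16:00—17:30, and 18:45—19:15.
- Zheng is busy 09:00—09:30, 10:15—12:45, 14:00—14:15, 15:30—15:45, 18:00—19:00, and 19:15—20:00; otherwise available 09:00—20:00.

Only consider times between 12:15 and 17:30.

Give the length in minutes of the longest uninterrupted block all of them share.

30 minutes

Zheng free within 09:00–20:00: 09:30–10:15, 12:45–14:00, 14:15–15:30, 15:45–18:00, 19:00–19:15.
Lars ∩ Chen: 09:15–11:30, 16:30–17:00.
Lars ∩ Chen ∩ Zheng: 09:30–10:15, 16:30–17:00.
Restricted to 12:15–17:30: 16:30–17:00.
Single common window of 30 minutes.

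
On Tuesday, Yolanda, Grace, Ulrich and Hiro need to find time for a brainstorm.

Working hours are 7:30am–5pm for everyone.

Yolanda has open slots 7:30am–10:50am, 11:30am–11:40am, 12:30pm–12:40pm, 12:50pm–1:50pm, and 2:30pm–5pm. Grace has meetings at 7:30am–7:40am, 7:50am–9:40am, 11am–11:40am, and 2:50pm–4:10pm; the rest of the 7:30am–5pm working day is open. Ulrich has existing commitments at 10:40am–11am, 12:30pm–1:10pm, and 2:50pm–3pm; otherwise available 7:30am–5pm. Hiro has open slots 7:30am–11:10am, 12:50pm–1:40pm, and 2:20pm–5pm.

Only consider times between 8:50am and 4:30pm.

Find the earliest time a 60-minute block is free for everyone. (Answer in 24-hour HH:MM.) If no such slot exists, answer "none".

Grace free within 07:30–17:00: 07:40–07:50, 09:40–11:00, 11:40–14:50, 16:10–17:00.
Ulrich free within 07:30–17:00: 07:30–10:40, 11:00–12:30, 13:10–14:50, 15:00–17:00.
Yolanda ∩ Grace: 07:40–07:50, 09:40–10:50, 12:30–12:40, 12:50–13:50, 14:30–14:50, 16:10–17:00.
Yolanda ∩ Grace ∩ Ulrich: 07:40–07:50, 09:40–10:40, 13:10–13:50, 14:30–14:50, 16:10–17:00.
Yolanda ∩ Grace ∩ Ulrich ∩ Hiro: 07:40–07:50, 09:40–10:40, 13:10–13:40, 14:30–14:50, 16:10–17:00.
Restricted to 08:50–16:30: 09:40–10:40, 13:10–13:40, 14:30–14:50, 16:10–16:30.
Windows ≥ 60 min: 09:40–10:40.
Earliest such window starts at 09:40.

09:40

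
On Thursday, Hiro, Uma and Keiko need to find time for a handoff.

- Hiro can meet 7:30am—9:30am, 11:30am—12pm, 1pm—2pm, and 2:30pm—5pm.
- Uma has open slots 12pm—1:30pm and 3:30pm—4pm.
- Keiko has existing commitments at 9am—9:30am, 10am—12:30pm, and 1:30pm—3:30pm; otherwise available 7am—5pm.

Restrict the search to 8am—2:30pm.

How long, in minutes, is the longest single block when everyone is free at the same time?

30 minutes

Keiko free within 07:00–17:00: 07:00–09:00, 09:30–10:00, 12:30–13:30, 15:30–17:00.
Hiro ∩ Uma: 13:00–13:30, 15:30–16:00.
Hiro ∩ Uma ∩ Keiko: 13:00–13:30, 15:30–16:00.
Restricted to 08:00–14:30: 13:00–13:30.
Single common window of 30 minutes.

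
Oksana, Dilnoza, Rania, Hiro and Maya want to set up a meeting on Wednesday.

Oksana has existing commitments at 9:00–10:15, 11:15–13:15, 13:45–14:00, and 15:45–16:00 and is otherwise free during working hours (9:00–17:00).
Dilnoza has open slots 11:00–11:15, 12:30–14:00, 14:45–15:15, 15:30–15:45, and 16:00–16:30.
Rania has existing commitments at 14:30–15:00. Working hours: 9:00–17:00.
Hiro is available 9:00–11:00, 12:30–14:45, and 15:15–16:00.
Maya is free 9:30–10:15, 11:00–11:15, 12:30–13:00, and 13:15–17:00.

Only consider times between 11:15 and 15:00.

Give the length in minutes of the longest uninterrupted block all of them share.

30 minutes

Oksana free within 09:00–17:00: 10:15–11:15, 13:15–13:45, 14:00–15:45, 16:00–17:00.
Rania free within 09:00–17:00: 09:00–14:30, 15:00–17:00.
Oksana ∩ Dilnoza: 11:00–11:15, 13:15–13:45, 14:45–15:15, 15:30–15:45, 16:00–16:30.
Oksana ∩ Dilnoza ∩ Rania: 11:00–11:15, 13:15–13:45, 15:00–15:15, 15:30–15:45, 16:00–16:30.
Oksana ∩ Dilnoza ∩ Rania ∩ Hiro: 13:15–13:45, 15:30–15:45.
Oksana ∩ Dilnoza ∩ Rania ∩ Hiro ∩ Maya: 13:15–13:45, 15:30–15:45.
Restricted to 11:15–15:00: 13:15–13:45.
Single common window of 30 minutes.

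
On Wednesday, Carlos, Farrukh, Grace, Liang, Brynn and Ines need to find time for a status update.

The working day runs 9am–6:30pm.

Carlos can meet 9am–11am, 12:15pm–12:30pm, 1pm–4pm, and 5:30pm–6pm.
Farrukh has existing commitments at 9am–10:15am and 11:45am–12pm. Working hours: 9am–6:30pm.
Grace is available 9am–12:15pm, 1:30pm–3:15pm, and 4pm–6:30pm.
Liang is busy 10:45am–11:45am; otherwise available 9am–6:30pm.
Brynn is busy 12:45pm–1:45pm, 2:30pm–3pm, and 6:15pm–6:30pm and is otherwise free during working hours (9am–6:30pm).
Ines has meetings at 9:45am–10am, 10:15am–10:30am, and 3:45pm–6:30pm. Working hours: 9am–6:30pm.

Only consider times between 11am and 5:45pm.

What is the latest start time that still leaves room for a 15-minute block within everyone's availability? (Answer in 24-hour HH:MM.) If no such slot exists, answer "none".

Farrukh free within 09:00–18:30: 10:15–11:45, 12:00–18:30.
Liang free within 09:00–18:30: 09:00–10:45, 11:45–18:30.
Brynn free within 09:00–18:30: 09:00–12:45, 13:45–14:30, 15:00–18:15.
Ines free within 09:00–18:30: 09:00–09:45, 10:00–10:15, 10:30–15:45.
Carlos ∩ Farrukh: 10:15–11:00, 12:15–12:30, 13:00–16:00, 17:30–18:00.
Carlos ∩ Farrukh ∩ Grace: 10:15–11:00, 13:30–15:15, 17:30–18:00.
Carlos ∩ Farrukh ∩ Grace ∩ Liang: 10:15–10:45, 13:30–15:15, 17:30–18:00.
Carlos ∩ Farrukh ∩ Grace ∩ Liang ∩ Brynn: 10:15–10:45, 13:45–14:30, 15:00–15:15, 17:30–18:00.
Carlos ∩ Farrukh ∩ Grace ∩ Liang ∩ Brynn ∩ Ines: 10:30–10:45, 13:45–14:30, 15:00–15:15.
Restricted to 11:00–17:45: 13:45–14:30, 15:00–15:15.
Windows ≥ 15 min: 13:45–14:30, 15:00–15:15.
Latest start in the last window 15:00–15:15 is 15:15 − 15 min = 15:00.

15:00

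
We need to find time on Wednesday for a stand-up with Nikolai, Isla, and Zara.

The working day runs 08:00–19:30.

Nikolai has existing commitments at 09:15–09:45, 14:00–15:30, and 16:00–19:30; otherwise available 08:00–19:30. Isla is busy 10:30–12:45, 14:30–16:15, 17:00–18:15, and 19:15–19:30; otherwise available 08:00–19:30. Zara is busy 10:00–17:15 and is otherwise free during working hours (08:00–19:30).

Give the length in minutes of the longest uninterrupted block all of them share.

75 minutes

Nikolai free within 08:00–19:30: 08:00–09:15, 09:45–14:00, 15:30–16:00.
Isla free within 08:00–19:30: 08:00–10:30, 12:45–14:30, 16:15–17:00, 18:15–19:15.
Zara free within 08:00–19:30: 08:00–10:00, 17:15–19:30.
Nikolai ∩ Isla: 08:00–09:15, 09:45–10:30, 12:45–14:00.
Nikolai ∩ Isla ∩ Zara: 08:00–09:15, 09:45–10:00.
Common window lengths: 75, 15 min; longest is 75.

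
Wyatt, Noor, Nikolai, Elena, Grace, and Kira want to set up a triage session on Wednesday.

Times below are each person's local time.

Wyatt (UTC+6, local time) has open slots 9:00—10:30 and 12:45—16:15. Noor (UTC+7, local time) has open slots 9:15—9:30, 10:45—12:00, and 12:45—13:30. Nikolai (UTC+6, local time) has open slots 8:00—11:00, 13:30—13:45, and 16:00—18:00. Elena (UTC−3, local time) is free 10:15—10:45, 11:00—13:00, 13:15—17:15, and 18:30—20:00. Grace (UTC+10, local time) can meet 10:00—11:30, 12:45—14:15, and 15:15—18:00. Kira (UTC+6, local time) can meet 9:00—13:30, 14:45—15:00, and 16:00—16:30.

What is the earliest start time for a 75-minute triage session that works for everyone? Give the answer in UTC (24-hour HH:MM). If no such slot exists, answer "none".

none

Wyatt → UTC: 03:00–04:30, 06:45–10:15.
Noor → UTC: 02:15–02:30, 03:45–05:00, 05:45–06:30.
Nikolai → UTC: 02:00–05:00, 07:30–07:45, 10:00–12:00.
Elena → UTC: 13:15–13:45, 14:00–16:00, 16:15–20:15, 21:30–23:00.
Grace → UTC: 00:00–01:30, 02:45–04:15, 05:15–08:00.
Kira → UTC: 03:00–07:30, 08:45–09:00, 10:00–10:30.
Wyatt ∩ Noor: 03:45–04:30.
Wyatt ∩ Noor ∩ Nikolai: 03:45–04:30.
Wyatt ∩ Noor ∩ Nikolai ∩ Elena: (none).
Wyatt ∩ Noor ∩ Nikolai ∩ Elena ∩ Grace: (none).
Wyatt ∩ Noor ∩ Nikolai ∩ Elena ∩ Grace ∩ Kira: (none).
Windows ≥ 75 min: (none).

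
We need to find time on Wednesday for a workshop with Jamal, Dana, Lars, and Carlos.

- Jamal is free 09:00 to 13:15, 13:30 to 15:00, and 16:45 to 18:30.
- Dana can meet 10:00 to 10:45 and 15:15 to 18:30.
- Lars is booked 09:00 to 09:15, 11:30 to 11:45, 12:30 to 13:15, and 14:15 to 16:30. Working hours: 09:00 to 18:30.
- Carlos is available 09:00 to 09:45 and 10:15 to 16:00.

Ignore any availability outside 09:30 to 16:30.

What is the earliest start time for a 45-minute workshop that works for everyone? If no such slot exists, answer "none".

none

Lars free within 09:00–18:30: 09:15–11:30, 11:45–12:30, 13:15–14:15, 16:30–18:30.
Jamal ∩ Dana: 10:00–10:45, 16:45–18:30.
Jamal ∩ Dana ∩ Lars: 10:00–10:45, 16:45–18:30.
Jamal ∩ Dana ∩ Lars ∩ Carlos: 10:15–10:45.
Restricted to 09:30–16:30: 10:15–10:45.
Windows ≥ 45 min: (none).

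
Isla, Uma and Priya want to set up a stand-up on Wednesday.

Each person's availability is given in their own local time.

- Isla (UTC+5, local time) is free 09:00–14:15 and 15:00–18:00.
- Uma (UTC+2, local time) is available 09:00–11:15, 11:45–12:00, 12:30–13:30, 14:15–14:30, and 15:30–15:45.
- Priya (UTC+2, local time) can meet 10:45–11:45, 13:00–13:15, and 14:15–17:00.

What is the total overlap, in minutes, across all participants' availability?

60 minutes

Isla → UTC: 04:00–09:15, 10:00–13:00.
Uma → UTC: 07:00–09:15, 09:45–10:00, 10:30–11:30, 12:15–12:30, 13:30–13:45.
Priya → UTC: 08:45–09:45, 11:00–11:15, 12:15–15:00.
Isla ∩ Uma: 07:00–09:15, 10:30–11:30, 12:15–12:30.
Isla ∩ Uma ∩ Priya: 08:45–09:15, 11:00–11:15, 12:15–12:30.
Total common minutes: 30 + 15 + 15 = 60.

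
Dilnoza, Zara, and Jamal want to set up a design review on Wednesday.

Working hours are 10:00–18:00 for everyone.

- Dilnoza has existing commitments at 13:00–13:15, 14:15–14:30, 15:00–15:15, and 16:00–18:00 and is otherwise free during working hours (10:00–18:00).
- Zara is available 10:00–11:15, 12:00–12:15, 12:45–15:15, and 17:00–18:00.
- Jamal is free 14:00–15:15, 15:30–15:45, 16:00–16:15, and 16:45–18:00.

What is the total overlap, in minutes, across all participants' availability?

45 minutes

Dilnoza free within 10:00–18:00: 10:00–13:00, 13:15–14:15, 14:30–15:00, 15:15–16:00.
Dilnoza ∩ Zara: 10:00–11:15, 12:00–12:15, 12:45–13:00, 13:15–14:15, 14:30–15:00.
Dilnoza ∩ Zara ∩ Jamal: 14:00–14:15, 14:30–15:00.
Total common minutes: 15 + 30 = 45.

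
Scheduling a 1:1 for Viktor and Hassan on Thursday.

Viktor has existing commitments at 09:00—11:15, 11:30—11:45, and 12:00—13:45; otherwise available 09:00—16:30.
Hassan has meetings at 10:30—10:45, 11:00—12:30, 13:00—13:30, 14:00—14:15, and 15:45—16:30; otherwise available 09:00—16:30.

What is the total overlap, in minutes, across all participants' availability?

Viktor free within 09:00–16:30: 11:15–11:30, 11:45–12:00, 13:45–16:30.
Hassan free within 09:00–16:30: 09:00–10:30, 10:45–11:00, 12:30–13:00, 13:30–14:00, 14:15–15:45.
Viktor ∩ Hassan: 13:45–14:00, 14:15–15:45.
Total common minutes: 15 + 90 = 105.

105 minutes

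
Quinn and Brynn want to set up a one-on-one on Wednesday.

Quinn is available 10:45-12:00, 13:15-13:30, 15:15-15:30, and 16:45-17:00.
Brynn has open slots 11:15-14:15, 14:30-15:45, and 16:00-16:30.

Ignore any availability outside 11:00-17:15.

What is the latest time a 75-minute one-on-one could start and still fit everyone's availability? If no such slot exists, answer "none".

Quinn ∩ Brynn: 11:15–12:00, 13:15–13:30, 15:15–15:30.
Restricted to 11:00–17:15: 11:15–12:00, 13:15–13:30, 15:15–15:30.
Windows ≥ 75 min: (none).

none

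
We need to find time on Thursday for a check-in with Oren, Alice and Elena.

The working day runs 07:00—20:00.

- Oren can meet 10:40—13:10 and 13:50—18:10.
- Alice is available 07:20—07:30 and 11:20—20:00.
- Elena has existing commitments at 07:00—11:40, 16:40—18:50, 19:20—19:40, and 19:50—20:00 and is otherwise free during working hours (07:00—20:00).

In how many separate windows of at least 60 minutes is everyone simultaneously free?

Elena free within 07:00–20:00: 11:40–16:40, 18:50–19:20, 19:40–19:50.
Oren ∩ Alice: 11:20–13:10, 13:50–18:10.
Oren ∩ Alice ∩ Elena: 11:40–13:10, 13:50–16:40.
Windows ≥ 60 min: 11:40–13:10, 13:50–16:40.
That's 2 windows.

2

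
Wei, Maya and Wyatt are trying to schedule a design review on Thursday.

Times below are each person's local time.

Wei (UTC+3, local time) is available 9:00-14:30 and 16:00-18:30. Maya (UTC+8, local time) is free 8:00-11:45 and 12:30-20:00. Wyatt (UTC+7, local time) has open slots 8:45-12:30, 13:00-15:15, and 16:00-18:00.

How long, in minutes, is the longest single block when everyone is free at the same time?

135 minutes

Wei → UTC: 06:00–11:30, 13:00–15:30.
Maya → UTC: 00:00–03:45, 04:30–12:00.
Wyatt → UTC: 01:45–05:30, 06:00–08:15, 09:00–11:00.
Wei ∩ Maya: 06:00–11:30.
Wei ∩ Maya ∩ Wyatt: 06:00–08:15, 09:00–11:00.
Common window lengths: 135, 120 min; longest is 135.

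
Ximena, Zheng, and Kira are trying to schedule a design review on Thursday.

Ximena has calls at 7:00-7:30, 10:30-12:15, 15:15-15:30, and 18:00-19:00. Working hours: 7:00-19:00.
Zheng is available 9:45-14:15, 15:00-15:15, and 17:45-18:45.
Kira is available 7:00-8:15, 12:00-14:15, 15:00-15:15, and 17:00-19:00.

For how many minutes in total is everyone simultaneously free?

Ximena free within 07:00–19:00: 07:30–10:30, 12:15–15:15, 15:30–18:00.
Ximena ∩ Zheng: 09:45–10:30, 12:15–14:15, 15:00–15:15, 17:45–18:00.
Ximena ∩ Zheng ∩ Kira: 12:15–14:15, 15:00–15:15, 17:45–18:00.
Total common minutes: 120 + 15 + 15 = 150.

150 minutes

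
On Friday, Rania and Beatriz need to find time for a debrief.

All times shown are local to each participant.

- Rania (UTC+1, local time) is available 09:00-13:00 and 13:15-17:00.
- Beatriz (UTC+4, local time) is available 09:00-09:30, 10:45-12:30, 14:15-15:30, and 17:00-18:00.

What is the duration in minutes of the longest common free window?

75 minutes

Rania → UTC: 08:00–12:00, 12:15–16:00.
Beatriz → UTC: 05:00–05:30, 06:45–08:30, 10:15–11:30, 13:00–14:00.
Rania ∩ Beatriz: 08:00–08:30, 10:15–11:30, 13:00–14:00.
Common window lengths: 30, 75, 60 min; longest is 75.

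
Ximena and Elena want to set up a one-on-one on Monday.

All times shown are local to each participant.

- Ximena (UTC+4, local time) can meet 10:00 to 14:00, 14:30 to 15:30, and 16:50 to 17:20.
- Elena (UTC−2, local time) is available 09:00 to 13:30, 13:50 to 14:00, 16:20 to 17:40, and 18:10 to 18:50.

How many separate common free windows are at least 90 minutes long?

Ximena → UTC: 06:00–10:00, 10:30–11:30, 12:50–13:20.
Elena → UTC: 11:00–15:30, 15:50–16:00, 18:20–19:40, 20:10–20:50.
Ximena ∩ Elena: 11:00–11:30, 12:50–13:20.
Windows ≥ 90 min: (none).
That's 0 windows.

0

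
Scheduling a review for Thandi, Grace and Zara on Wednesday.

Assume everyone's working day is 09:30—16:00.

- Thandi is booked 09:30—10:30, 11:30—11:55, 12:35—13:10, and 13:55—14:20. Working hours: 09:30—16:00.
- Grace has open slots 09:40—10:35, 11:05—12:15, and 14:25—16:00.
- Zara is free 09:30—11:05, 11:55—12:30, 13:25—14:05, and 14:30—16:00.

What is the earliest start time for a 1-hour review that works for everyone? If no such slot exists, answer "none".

Thandi free within 09:30–16:00: 10:30–11:30, 11:55–12:35, 13:10–13:55, 14:20–16:00.
Thandi ∩ Grace: 10:30–10:35, 11:05–11:30, 11:55–12:15, 14:25–16:00.
Thandi ∩ Grace ∩ Zara: 10:30–10:35, 11:55–12:15, 14:30–16:00.
Windows ≥ 60 min: 14:30–16:00.
Earliest such window starts at 14:30.

14:30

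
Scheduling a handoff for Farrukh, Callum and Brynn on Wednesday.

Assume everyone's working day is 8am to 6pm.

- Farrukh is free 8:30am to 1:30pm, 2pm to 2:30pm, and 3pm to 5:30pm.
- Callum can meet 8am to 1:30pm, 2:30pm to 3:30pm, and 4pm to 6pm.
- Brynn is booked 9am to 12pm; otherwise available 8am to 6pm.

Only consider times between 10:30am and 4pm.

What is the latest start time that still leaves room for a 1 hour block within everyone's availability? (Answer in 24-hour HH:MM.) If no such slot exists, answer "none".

Brynn free within 08:00–18:00: 08:00–09:00, 12:00–18:00.
Farrukh ∩ Callum: 08:30–13:30, 15:00–15:30, 16:00–17:30.
Farrukh ∩ Callum ∩ Brynn: 08:30–09:00, 12:00–13:30, 15:00–15:30, 16:00–17:30.
Restricted to 10:30–16:00: 12:00–13:30, 15:00–15:30.
Windows ≥ 60 min: 12:00–13:30.
Latest start in the last window 12:00–13:30 is 13:30 − 60 min = 12:30.

12:30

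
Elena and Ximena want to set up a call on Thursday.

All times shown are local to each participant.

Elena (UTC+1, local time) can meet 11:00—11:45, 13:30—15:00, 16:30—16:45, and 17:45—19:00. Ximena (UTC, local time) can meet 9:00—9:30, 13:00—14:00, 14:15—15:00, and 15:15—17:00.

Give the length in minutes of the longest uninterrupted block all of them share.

Elena → UTC: 10:00–10:45, 12:30–14:00, 15:30–15:45, 16:45–18:00.
Ximena → UTC: 09:00–09:30, 13:00–14:00, 14:15–15:00, 15:15–17:00.
Elena ∩ Ximena: 13:00–14:00, 15:30–15:45, 16:45–17:00.
Common window lengths: 60, 15, 15 min; longest is 60.

60 minutes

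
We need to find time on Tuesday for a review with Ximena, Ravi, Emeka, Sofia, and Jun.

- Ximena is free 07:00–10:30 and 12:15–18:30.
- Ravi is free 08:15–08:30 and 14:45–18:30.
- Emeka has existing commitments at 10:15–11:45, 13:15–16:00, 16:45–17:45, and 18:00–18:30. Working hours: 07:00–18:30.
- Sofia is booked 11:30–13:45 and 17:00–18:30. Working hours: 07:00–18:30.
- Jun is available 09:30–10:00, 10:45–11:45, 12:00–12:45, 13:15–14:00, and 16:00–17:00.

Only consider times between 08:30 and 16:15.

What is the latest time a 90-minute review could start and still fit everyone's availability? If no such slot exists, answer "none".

none

Emeka free within 07:00–18:30: 07:00–10:15, 11:45–13:15, 16:00–16:45, 17:45–18:00.
Sofia free within 07:00–18:30: 07:00–11:30, 13:45–17:00.
Ximena ∩ Ravi: 08:15–08:30, 14:45–18:30.
Ximena ∩ Ravi ∩ Emeka: 08:15–08:30, 16:00–16:45, 17:45–18:00.
Ximena ∩ Ravi ∩ Emeka ∩ Sofia: 08:15–08:30, 16:00–16:45.
Ximena ∩ Ravi ∩ Emeka ∩ Sofia ∩ Jun: 16:00–16:45.
Restricted to 08:30–16:15: 16:00–16:15.
Windows ≥ 90 min: (none).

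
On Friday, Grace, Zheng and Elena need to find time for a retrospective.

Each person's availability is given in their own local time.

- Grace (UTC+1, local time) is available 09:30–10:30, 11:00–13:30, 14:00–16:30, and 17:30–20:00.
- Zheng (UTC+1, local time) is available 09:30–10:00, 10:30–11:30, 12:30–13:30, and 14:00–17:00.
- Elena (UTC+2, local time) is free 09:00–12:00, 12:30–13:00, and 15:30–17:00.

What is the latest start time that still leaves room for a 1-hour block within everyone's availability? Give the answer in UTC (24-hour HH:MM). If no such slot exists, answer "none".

Grace → UTC: 08:30–09:30, 10:00–12:30, 13:00–15:30, 16:30–19:00.
Zheng → UTC: 08:30–09:00, 09:30–10:30, 11:30–12:30, 13:00–16:00.
Elena → UTC: 07:00–10:00, 10:30–11:00, 13:30–15:00.
Grace ∩ Zheng: 08:30–09:00, 10:00–10:30, 11:30–12:30, 13:00–15:30.
Grace ∩ Zheng ∩ Elena: 08:30–09:00, 13:30–15:00.
Windows ≥ 60 min: 13:30–15:00.
Latest start in the last window 13:30–15:00 is 15:00 − 60 min = 14:00.

14:00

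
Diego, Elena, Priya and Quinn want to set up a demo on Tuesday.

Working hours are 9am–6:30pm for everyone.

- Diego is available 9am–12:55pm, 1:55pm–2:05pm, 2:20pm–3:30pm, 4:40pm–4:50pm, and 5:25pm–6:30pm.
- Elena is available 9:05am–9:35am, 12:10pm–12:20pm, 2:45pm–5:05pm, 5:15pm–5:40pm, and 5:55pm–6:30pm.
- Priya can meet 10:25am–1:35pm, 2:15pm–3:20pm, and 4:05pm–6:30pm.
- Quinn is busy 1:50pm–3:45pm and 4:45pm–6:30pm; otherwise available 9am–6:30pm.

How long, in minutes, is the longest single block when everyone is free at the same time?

Quinn free within 09:00–18:30: 09:00–13:50, 15:45–16:45.
Diego ∩ Elena: 09:05–09:35, 12:10–12:20, 14:45–15:30, 16:40–16:50, 17:25–17:40, 17:55–18:30.
Diego ∩ Elena ∩ Priya: 12:10–12:20, 14:45–15:20, 16:40–16:50, 17:25–17:40, 17:55–18:30.
Diego ∩ Elena ∩ Priya ∩ Quinn: 12:10–12:20, 16:40–16:45.
Common window lengths: 10, 5 min; longest is 10.

10 minutes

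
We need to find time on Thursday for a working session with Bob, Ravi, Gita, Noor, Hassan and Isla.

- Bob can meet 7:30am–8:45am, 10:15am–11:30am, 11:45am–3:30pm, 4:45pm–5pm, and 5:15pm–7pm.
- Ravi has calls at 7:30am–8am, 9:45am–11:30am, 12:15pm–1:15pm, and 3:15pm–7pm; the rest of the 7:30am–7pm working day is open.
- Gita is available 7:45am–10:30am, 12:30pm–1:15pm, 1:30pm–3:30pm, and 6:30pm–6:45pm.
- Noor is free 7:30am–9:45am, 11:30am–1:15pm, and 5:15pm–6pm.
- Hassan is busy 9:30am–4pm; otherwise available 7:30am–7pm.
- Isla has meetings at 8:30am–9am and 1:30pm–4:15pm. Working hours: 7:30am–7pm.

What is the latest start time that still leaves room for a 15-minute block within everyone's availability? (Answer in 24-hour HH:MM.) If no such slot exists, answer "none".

Ravi free within 07:30–19:00: 08:00–09:45, 11:30–12:15, 13:15–15:15.
Hassan free within 07:30–19:00: 07:30–09:30, 16:00–19:00.
Isla free within 07:30–19:00: 07:30–08:30, 09:00–13:30, 16:15–19:00.
Bob ∩ Ravi: 08:00–08:45, 11:45–12:15, 13:15–15:15.
Bob ∩ Ravi ∩ Gita: 08:00–08:45, 13:30–15:15.
Bob ∩ Ravi ∩ Gita ∩ Noor: 08:00–08:45.
Bob ∩ Ravi ∩ Gita ∩ Noor ∩ Hassan: 08:00–08:45.
Bob ∩ Ravi ∩ Gita ∩ Noor ∩ Hassan ∩ Isla: 08:00–08:30.
Windows ≥ 15 min: 08:00–08:30.
Latest start in the last window 08:00–08:30 is 08:30 − 15 min = 08:15.

08:15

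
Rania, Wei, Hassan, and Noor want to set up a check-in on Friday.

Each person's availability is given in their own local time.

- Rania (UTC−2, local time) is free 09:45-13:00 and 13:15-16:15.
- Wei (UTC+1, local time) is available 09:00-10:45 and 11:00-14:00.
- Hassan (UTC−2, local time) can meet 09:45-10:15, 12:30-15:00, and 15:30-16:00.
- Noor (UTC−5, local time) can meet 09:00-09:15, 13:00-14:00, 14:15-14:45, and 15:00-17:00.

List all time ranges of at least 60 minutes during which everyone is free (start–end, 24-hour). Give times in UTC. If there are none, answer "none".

none

Rania → UTC: 11:45–15:00, 15:15–18:15.
Wei → UTC: 08:00–09:45, 10:00–13:00.
Hassan → UTC: 11:45–12:15, 14:30–17:00, 17:30–18:00.
Noor → UTC: 14:00–14:15, 18:00–19:00, 19:15–19:45, 20:00–22:00.
Rania ∩ Wei: 11:45–13:00.
Rania ∩ Wei ∩ Hassan: 11:45–12:15.
Rania ∩ Wei ∩ Hassan ∩ Noor: (none).
Windows ≥ 60 min: (none).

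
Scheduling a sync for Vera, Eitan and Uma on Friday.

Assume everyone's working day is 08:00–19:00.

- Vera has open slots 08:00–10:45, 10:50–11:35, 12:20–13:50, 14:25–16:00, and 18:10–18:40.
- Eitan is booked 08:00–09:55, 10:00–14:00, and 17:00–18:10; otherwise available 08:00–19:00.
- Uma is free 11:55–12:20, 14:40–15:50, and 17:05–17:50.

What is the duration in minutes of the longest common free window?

Eitan free within 08:00–19:00: 09:55–10:00, 14:00–17:00, 18:10–19:00.
Vera ∩ Eitan: 09:55–10:00, 14:25–16:00, 18:10–18:40.
Vera ∩ Eitan ∩ Uma: 14:40–15:50.
Single common window of 70 minutes.

70 minutes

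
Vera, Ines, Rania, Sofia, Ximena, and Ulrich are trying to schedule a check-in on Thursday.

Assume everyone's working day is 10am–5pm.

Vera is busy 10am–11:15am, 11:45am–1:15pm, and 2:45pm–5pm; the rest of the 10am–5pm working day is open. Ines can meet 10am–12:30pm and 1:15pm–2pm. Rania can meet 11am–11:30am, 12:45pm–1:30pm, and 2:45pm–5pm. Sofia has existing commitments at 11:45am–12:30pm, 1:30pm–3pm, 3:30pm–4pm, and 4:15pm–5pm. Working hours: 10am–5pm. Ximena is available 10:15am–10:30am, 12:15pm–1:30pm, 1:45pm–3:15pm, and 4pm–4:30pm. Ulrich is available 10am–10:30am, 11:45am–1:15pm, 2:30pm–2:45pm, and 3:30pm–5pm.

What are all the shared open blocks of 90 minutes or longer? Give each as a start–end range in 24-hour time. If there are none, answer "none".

none

Vera free within 10:00–17:00: 11:15–11:45, 13:15–14:45.
Sofia free within 10:00–17:00: 10:00–11:45, 12:30–13:30, 15:00–15:30, 16:00–16:15.
Vera ∩ Ines: 11:15–11:45, 13:15–14:00.
Vera ∩ Ines ∩ Rania: 11:15–11:30, 13:15–13:30.
Vera ∩ Ines ∩ Rania ∩ Sofia: 11:15–11:30, 13:15–13:30.
Vera ∩ Ines ∩ Rania ∩ Sofia ∩ Ximena: 13:15–13:30.
Vera ∩ Ines ∩ Rania ∩ Sofia ∩ Ximena ∩ Ulrich: (none).
Windows ≥ 90 min: (none).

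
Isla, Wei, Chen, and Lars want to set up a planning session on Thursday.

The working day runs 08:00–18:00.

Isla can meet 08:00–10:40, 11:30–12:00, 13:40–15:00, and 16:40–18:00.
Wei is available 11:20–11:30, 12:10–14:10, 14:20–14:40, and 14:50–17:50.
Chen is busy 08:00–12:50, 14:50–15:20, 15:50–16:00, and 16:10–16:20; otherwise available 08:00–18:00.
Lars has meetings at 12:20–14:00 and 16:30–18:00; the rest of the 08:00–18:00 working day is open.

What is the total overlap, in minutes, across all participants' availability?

30 minutes

Chen free within 08:00–18:00: 12:50–14:50, 15:20–15:50, 16:00–16:10, 16:20–18:00.
Lars free within 08:00–18:00: 08:00–12:20, 14:00–16:30.
Isla ∩ Wei: 13:40–14:10, 14:20–14:40, 14:50–15:00, 16:40–17:50.
Isla ∩ Wei ∩ Chen: 13:40–14:10, 14:20–14:40, 16:40–17:50.
Isla ∩ Wei ∩ Chen ∩ Lars: 14:00–14:10, 14:20–14:40.
Total common minutes: 10 + 20 = 30.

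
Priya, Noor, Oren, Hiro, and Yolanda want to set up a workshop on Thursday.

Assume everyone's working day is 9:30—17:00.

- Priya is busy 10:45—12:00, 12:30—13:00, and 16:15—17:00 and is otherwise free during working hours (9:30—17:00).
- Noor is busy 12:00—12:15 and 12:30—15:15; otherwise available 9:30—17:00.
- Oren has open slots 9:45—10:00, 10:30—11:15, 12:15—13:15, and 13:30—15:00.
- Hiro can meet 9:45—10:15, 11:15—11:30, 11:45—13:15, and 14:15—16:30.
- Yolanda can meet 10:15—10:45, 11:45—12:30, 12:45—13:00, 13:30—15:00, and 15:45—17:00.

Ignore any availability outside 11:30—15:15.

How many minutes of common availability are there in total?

15 minutes

Priya free within 09:30–17:00: 09:30–10:45, 12:00–12:30, 13:00–16:15.
Noor free within 09:30–17:00: 09:30–12:00, 12:15–12:30, 15:15–17:00.
Priya ∩ Noor: 09:30–10:45, 12:15–12:30, 15:15–16:15.
Priya ∩ Noor ∩ Oren: 09:45–10:00, 10:30–10:45, 12:15–12:30.
Priya ∩ Noor ∩ Oren ∩ Hiro: 09:45–10:00, 12:15–12:30.
Priya ∩ Noor ∩ Oren ∩ Hiro ∩ Yolanda: 12:15–12:30.
Restricted to 11:30–15:15: 12:15–12:30.
Total common minutes: 15.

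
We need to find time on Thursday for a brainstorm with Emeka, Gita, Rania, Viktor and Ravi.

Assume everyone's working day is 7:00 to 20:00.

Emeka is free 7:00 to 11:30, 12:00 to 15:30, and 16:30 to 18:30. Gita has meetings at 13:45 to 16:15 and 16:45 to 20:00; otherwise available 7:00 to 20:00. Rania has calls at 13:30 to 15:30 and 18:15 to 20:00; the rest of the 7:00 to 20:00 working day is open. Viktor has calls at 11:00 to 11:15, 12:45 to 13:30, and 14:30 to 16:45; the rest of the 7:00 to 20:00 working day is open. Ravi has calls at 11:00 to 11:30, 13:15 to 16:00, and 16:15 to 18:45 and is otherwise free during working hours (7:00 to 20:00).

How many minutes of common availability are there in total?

285 minutes

Gita free within 07:00–20:00: 07:00–13:45, 16:15–16:45.
Rania free within 07:00–20:00: 07:00–13:30, 15:30–18:15.
Viktor free within 07:00–20:00: 07:00–11:00, 11:15–12:45, 13:30–14:30, 16:45–20:00.
Ravi free within 07:00–20:00: 07:00–11:00, 11:30–13:15, 16:00–16:15, 18:45–20:00.
Emeka ∩ Gita: 07:00–11:30, 12:00–13:45, 16:30–16:45.
Emeka ∩ Gita ∩ Rania: 07:00–11:30, 12:00–13:30, 16:30–16:45.
Emeka ∩ Gita ∩ Rania ∩ Viktor: 07:00–11:00, 11:15–11:30, 12:00–12:45.
Emeka ∩ Gita ∩ Rania ∩ Viktor ∩ Ravi: 07:00–11:00, 12:00–12:45.
Total common minutes: 240 + 45 = 285.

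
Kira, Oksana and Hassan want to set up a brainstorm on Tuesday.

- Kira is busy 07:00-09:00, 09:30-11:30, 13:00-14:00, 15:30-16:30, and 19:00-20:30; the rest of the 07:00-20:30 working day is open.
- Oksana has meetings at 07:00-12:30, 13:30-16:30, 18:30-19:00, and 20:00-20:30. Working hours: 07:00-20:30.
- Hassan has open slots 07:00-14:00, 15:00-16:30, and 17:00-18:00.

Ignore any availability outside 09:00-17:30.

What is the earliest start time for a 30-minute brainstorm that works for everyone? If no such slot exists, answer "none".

12:30

Kira free within 07:00–20:30: 09:00–09:30, 11:30–13:00, 14:00–15:30, 16:30–19:00.
Oksana free within 07:00–20:30: 12:30–13:30, 16:30–18:30, 19:00–20:00.
Kira ∩ Oksana: 12:30–13:00, 16:30–18:30.
Kira ∩ Oksana ∩ Hassan: 12:30–13:00, 17:00–18:00.
Restricted to 09:00–17:30: 12:30–13:00, 17:00–17:30.
Windows ≥ 30 min: 12:30–13:00, 17:00–17:30.
Earliest such window starts at 12:30.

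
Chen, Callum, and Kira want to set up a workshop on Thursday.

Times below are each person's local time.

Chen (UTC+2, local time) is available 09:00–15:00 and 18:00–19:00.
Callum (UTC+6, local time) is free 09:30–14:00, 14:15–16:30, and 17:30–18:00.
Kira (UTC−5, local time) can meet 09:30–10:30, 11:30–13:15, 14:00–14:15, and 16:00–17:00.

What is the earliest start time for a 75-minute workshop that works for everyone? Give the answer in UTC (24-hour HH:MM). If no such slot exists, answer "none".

none

Chen → UTC: 07:00–13:00, 16:00–17:00.
Callum → UTC: 03:30–08:00, 08:15–10:30, 11:30–12:00.
Kira → UTC: 14:30–15:30, 16:30–18:15, 19:00–19:15, 21:00–22:00.
Chen ∩ Callum: 07:00–08:00, 08:15–10:30, 11:30–12:00.
Chen ∩ Callum ∩ Kira: (none).
Windows ≥ 75 min: (none).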